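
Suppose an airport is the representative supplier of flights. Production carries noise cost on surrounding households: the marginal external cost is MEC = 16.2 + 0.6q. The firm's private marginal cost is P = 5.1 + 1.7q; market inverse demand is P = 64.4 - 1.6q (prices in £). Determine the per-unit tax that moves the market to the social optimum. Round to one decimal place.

tax = £22.8 per unit

Social marginal cost = private MC + MEC = 21.3 + 2.3q.
Set SMC = demand: 21.3 + 2.3q = 64.4 - 1.6q → q* = 11.0513.
The Pigouvian tax equals MEC at q*: 16.2 + 0.6×11.0513 = 22.8308.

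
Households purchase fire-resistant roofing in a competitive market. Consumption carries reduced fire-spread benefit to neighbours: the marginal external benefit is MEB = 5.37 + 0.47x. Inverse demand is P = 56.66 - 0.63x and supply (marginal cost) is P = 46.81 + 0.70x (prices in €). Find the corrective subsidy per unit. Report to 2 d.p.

subsidy = €13.69 per unit

Social marginal benefit = demand + MEB = 62.03 - 0.16x.
Set SMB = MC: 62.03 - 0.16x = 46.81 + 0.70x → x* = 17.6977.
The Pigouvian subsidy equals MEB at x*: 5.37 + 0.47×17.6977 = 13.6879.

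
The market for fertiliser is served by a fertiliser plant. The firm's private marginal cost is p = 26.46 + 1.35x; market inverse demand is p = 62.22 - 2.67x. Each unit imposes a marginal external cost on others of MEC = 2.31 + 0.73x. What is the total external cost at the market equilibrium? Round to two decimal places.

49.43

Market equilibrium (private): 26.46 + 1.35x = 62.22 - 2.67x → x_m = 8.8955.
Total external cost = ∫₀^{x_m} (2.31 + 0.73x) dx = 2.31×8.8955 + ½×0.73×8.8955² = 49.4310.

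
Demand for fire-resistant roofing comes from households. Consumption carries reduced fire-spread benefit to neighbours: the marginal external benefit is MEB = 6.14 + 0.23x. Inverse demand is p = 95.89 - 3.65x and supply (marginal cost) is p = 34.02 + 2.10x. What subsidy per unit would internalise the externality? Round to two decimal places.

subsidy = 8.97 per unit

Social marginal benefit = demand + MEB = 102.03 - 3.42x.
Set SMB = MC: 102.03 - 3.42x = 34.02 + 2.10x → x* = 12.3207.
The Pigouvian subsidy equals MEB at x*: 6.14 + 0.23×12.3207 = 8.9738.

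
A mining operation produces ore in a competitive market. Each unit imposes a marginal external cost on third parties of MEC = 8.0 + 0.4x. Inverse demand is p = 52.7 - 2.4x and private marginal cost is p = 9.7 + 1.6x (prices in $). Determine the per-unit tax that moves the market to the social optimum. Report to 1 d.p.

tax = $11.2 per unit

Social marginal cost = private MC + MEC = 17.7 + 2.0x.
Set SMC = demand: 17.7 + 2.0x = 52.7 - 2.4x → x* = 7.9545.
The Pigouvian tax equals MEC at x*: 8.0 + 0.4×7.9545 = 11.1818.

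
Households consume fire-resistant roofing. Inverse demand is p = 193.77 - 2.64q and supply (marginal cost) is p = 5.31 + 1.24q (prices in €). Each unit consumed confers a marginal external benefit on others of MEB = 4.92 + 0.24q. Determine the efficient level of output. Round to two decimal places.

q* = 53.13

Social marginal benefit = demand + MEB = 198.69 - 2.40q.
Set SMB = MC: 198.69 - 2.40q = 5.31 + 1.24q → q* = 53.1264.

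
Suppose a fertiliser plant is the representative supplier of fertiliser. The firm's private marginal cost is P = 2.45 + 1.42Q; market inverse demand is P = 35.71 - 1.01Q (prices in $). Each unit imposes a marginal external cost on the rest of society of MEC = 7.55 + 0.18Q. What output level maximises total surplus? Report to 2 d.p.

Q* = 9.85

Social marginal cost = private MC + MEC = 10.00 + 1.60Q.
Set SMC = demand: 10.00 + 1.60Q = 35.71 - 1.01Q → Q* = 9.8506.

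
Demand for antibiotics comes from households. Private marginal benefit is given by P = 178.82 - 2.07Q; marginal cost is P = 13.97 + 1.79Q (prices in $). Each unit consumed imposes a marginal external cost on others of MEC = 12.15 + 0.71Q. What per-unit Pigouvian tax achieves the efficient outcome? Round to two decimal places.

tax = $35.87 per unit

Social marginal benefit = demand − MEC = 166.67 - 2.78Q.
Set SMB = MC: 166.67 - 2.78Q = 13.97 + 1.79Q → Q* = 33.4136.
The Pigouvian tax equals MEC at Q*: 12.15 + 0.71×33.4136 = 35.8737.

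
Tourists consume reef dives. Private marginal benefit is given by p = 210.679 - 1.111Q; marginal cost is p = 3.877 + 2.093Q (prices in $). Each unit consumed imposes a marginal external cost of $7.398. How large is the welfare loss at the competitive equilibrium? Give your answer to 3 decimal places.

DWL = $8.541

Market equilibrium (private): 3.877 + 2.093Q = 210.679 - 1.111Q → Q_m = 64.5449.
Social marginal benefit = demand − MEC = 203.281 - 1.111Q.
Set SMB = MC: 203.281 - 1.111Q = 3.877 + 2.093Q → Q* = 62.2360.
Between Q* and Q_m the wedge MC − SMB runs linearly from 0 to MEC(Q_m), so the loss is a triangle.
DWL = ½ × 2.3089 × 7.3980 = 8.5406.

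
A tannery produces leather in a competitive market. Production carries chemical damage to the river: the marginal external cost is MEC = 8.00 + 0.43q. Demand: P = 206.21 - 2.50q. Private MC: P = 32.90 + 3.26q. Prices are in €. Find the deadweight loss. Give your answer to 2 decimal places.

DWL = €35.41

Market equilibrium (private): 32.90 + 3.26q = 206.21 - 2.50q → q_m = 30.0885.
Social marginal cost = private MC + MEC = 40.90 + 3.69q.
Set SMC = demand: 40.90 + 3.69q = 206.21 - 2.50q → q* = 26.7060.
Between q* and q_m the wedge SMC − demand runs linearly from 0 to MEC(q_m), so the loss is a triangle.
DWL = ½ × 3.3825 × 20.9381 = 35.4116.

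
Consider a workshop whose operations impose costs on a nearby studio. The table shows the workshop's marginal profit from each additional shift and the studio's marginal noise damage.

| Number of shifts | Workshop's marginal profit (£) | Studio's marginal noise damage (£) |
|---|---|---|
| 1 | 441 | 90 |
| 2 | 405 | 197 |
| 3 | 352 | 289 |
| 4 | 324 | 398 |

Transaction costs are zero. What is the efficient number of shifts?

Bargaining reaches the level where marginal profit last exceeds marginal noise damage.
That holds through level 3 (352 ≥ 289) but not at 4 (324 < 398).

3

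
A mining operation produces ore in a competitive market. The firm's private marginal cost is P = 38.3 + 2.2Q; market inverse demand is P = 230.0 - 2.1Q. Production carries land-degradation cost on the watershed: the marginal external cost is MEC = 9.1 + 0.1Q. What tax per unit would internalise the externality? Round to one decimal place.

Social marginal cost = private MC + MEC = 47.4 + 2.3Q.
Set SMC = demand: 47.4 + 2.3Q = 230.0 - 2.1Q → Q* = 41.5000.
The Pigouvian tax equals MEC at Q*: 9.1 + 0.1×41.5000 = 13.2500.

tax = 13.3 per unit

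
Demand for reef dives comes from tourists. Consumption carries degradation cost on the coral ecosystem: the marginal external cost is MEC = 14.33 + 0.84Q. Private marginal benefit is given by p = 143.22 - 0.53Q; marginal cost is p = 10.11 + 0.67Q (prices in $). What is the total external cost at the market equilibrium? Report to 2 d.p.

Market equilibrium (private): 10.11 + 0.67Q = 143.22 - 0.53Q → Q_m = 110.9250.
Total external cost = ∫₀^{Q_m} (14.33 + 0.84Q) dQ = 14.33×110.9250 + ½×0.84×110.9250² = 6757.3846.

$6757.38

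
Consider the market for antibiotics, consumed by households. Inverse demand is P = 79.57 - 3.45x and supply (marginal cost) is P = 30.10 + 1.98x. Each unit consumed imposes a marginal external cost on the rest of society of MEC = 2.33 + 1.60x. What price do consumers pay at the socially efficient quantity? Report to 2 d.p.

P = 56.44

Social marginal benefit = demand − MEC = 77.24 - 5.05x.
Set SMB = MC: 77.24 - 5.05x = 30.10 + 1.98x → x* = 6.7055.
Consumer price on the demand curve at x*: 79.57 − 3.45×6.7055 = 56.4360.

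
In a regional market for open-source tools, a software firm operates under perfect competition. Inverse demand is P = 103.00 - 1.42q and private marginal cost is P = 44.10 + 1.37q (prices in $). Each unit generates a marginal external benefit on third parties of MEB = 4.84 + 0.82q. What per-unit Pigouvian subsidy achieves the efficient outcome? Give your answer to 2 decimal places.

Social marginal cost = private MC − MEB = 39.26 + 0.55q.
Set SMC = demand: 39.26 + 0.55q = 103.00 - 1.42q → q* = 32.3553.
The Pigouvian subsidy equals MEB at q*: 4.84 + 0.82×32.3553 = 31.3713.

subsidy = $31.37 per unit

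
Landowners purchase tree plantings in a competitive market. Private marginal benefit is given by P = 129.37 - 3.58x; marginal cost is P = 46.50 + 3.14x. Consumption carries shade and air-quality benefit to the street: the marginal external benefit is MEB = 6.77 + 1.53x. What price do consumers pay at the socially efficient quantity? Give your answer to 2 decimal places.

P = 67.54

Social marginal benefit = demand + MEB = 136.14 - 2.05x.
Set SMB = MC: 136.14 - 2.05x = 46.50 + 3.14x → x* = 17.2717.
Consumer price on the demand curve at x*: 129.37 − 3.58×17.2717 = 67.5373.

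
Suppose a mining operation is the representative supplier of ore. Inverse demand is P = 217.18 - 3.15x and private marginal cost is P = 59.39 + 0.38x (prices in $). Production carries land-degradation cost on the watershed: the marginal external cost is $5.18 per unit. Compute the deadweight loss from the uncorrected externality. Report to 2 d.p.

Market equilibrium (private): 59.39 + 0.38x = 217.18 - 3.15x → x_m = 44.6997.
Social marginal cost = private MC + MEC = 64.57 + 0.38x.
Set SMC = demand: 64.57 + 0.38x = 217.18 - 3.15x → x* = 43.2323.
Height of the DWL triangle at x_m is SMC(x_m) − demand(x_m) = MEC(x_m) = 5.1800.
DWL = ½ × 1.4674 × 5.1800 = 3.8006.

DWL = $3.80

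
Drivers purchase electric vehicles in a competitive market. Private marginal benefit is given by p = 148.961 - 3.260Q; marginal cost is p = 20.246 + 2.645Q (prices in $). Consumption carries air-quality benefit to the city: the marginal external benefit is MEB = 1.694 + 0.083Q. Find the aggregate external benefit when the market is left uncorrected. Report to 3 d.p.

Market equilibrium (private): 20.246 + 2.645Q = 148.961 - 3.260Q → Q_m = 21.7976.
Total external benefit = ∫₀^{Q_m} (1.694 + 0.083Q) dQ = 1.694×21.7976 + ½×0.083×21.7976² = 56.6433.

$56.643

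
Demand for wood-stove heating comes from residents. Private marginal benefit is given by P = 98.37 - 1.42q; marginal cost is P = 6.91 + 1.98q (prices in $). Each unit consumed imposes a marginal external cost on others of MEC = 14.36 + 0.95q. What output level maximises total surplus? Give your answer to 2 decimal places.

q* = 17.72

Social marginal benefit = demand − MEC = 84.01 - 2.37q.
Set SMB = MC: 84.01 - 2.37q = 6.91 + 1.98q → q* = 17.7241.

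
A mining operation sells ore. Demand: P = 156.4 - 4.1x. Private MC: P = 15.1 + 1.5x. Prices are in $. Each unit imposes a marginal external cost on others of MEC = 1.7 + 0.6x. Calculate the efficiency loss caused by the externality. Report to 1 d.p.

DWL = $22.9

Market equilibrium (private): 15.1 + 1.5x = 156.4 - 4.1x → x_m = 25.2321.
Social marginal cost = private MC + MEC = 16.8 + 2.1x.
Set SMC = demand: 16.8 + 2.1x = 156.4 - 4.1x → x* = 22.5161.
The loss is the area between SMC and demand from x* to x_m; with linear curves that's a triangle of height MEC(x_m).
DWL = ½ × 2.7160 × 16.8393 = 22.8678.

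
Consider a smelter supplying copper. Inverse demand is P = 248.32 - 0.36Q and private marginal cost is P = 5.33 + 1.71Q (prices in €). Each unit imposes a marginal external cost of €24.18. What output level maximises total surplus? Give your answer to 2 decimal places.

Social marginal cost = private MC + MEC = 29.51 + 1.71Q.
Set SMC = demand: 29.51 + 1.71Q = 248.32 - 0.36Q → Q* = 105.7053.

Q* = 105.71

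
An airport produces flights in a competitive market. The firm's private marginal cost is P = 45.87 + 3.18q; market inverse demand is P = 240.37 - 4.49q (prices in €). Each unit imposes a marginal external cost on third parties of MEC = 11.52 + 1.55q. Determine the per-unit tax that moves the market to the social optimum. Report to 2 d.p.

tax = €42.28 per unit

Social marginal cost = private MC + MEC = 57.39 + 4.73q.
Set SMC = demand: 57.39 + 4.73q = 240.37 - 4.49q → q* = 19.8460.
The Pigouvian tax equals MEC at q*: 11.52 + 1.55×19.8460 = 42.2813.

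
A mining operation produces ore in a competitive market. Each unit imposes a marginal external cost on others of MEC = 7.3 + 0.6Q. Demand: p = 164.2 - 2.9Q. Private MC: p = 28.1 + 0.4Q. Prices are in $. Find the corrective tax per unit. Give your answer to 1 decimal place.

tax = $27.1 per unit

Social marginal cost = private MC + MEC = 35.4 + Q.
Set SMC = demand: 35.4 + Q = 164.2 - 2.9Q → Q* = 33.0256.
The Pigouvian tax equals MEC at Q*: 7.3 + 0.6×33.0256 = 27.1154.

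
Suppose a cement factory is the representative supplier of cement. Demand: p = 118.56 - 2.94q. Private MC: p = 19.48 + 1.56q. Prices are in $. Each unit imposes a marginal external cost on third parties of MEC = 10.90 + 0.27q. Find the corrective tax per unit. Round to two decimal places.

tax = $15.89 per unit

Social marginal cost = private MC + MEC = 30.38 + 1.83q.
Set SMC = demand: 30.38 + 1.83q = 118.56 - 2.94q → q* = 18.4864.
The Pigouvian tax equals MEC at q*: 10.90 + 0.27×18.4864 = 15.8913.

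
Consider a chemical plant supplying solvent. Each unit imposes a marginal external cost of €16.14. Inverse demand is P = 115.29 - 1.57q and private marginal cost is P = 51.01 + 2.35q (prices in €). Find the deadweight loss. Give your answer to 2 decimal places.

DWL = €33.23

Market equilibrium (private): 51.01 + 2.35q = 115.29 - 1.57q → q_m = 16.3980.
Social marginal cost = private MC + MEC = 67.15 + 2.35q.
Set SMC = demand: 67.15 + 2.35q = 115.29 - 1.57q → q* = 12.2806.
Height of the DWL triangle at q_m is SMC(q_m) − demand(q_m) = MEC(q_m) = 16.1400.
DWL = ½ × 4.1174 × 16.1400 = 33.2274.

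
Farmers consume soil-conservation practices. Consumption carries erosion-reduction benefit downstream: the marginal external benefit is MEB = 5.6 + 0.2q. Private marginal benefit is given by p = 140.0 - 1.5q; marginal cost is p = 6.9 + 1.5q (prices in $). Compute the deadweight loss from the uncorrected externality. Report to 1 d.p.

Market equilibrium (private): 6.9 + 1.5q = 140.0 - 1.5q → q_m = 44.3667.
Social marginal benefit = demand + MEB = 145.6 - 1.3q.
Set SMB = MC: 145.6 - 1.3q = 6.9 + 1.5q → q* = 49.5357.
Between q* and q_m the wedge SMB − MC runs linearly from 0 to MEB(q_m), so the loss is a triangle.
DWL = ½ × 5.1690 × 14.4733 = 37.4062.

DWL = $37.4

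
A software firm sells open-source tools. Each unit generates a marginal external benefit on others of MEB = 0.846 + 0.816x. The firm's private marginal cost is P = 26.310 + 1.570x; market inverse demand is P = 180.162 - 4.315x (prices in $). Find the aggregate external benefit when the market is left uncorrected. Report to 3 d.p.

$300.969

Market equilibrium (private): 26.310 + 1.570x = 180.162 - 4.315x → x_m = 26.1431.
Total external benefit = ∫₀^{x_m} (0.846 + 0.816x) dx = 0.846×26.1431 + ½×0.816×26.1431² = 300.9694.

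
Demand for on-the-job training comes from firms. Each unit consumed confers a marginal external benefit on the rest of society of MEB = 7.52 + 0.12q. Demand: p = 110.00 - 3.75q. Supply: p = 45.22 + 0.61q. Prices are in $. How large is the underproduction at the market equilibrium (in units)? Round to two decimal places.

Market equilibrium (private): 45.22 + 0.61q = 110.00 - 3.75q → q_m = 14.8578.
Social marginal benefit = demand + MEB = 117.52 - 3.63q.
Set SMB = MC: 117.52 - 3.63q = 45.22 + 0.61q → q* = 17.0519.
Gap = |14.8578 − 17.0519| = 2.1941.

2.19 units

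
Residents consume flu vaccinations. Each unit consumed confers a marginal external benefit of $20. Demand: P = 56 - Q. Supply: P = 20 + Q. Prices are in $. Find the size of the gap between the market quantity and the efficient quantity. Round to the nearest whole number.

Market equilibrium (private): 20 + Q = 56 - Q → Q_m = 18.0000.
Social marginal benefit = demand + MEB = 76 - Q.
Set SMB = MC: 76 - Q = 20 + Q → Q* = 28.0000.
Gap = |18.0000 − 28.0000| = 10.0000.

10 units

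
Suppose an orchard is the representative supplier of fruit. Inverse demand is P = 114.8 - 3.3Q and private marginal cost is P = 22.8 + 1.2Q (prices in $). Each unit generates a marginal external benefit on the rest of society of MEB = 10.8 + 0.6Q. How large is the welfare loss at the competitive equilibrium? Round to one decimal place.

Market equilibrium (private): 22.8 + 1.2Q = 114.8 - 3.3Q → Q_m = 20.4444.
Social marginal cost = private MC − MEB = 12.0 + 0.6Q.
Set SMC = demand: 12.0 + 0.6Q = 114.8 - 3.3Q → Q* = 26.3590.
The loss is the area between SMC and demand from Q* to Q_m; with linear curves that's a triangle of height MEB(Q_m).
DWL = ½ × 5.9146 × 23.0667 = 68.2152.

DWL = $68.2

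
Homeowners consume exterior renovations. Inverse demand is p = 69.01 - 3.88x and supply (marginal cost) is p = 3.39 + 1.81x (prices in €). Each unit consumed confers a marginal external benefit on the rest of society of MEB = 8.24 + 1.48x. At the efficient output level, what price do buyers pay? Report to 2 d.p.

Social marginal benefit = demand + MEB = 77.25 - 2.40x.
Set SMB = MC: 77.25 - 2.40x = 3.39 + 1.81x → x* = 17.5439.
Consumer price on the demand curve at x*: 69.01 − 3.88×17.5439 = 0.9397.

P = €0.94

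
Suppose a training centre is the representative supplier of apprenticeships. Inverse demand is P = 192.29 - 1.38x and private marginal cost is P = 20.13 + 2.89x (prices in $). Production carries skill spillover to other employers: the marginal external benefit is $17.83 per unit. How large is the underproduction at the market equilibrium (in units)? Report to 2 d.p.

4.18 units

Market equilibrium (private): 20.13 + 2.89x = 192.29 - 1.38x → x_m = 40.3185.
Social marginal cost = private MC − MEB = 2.30 + 2.89x.
Set SMC = demand: 2.30 + 2.89x = 192.29 - 1.38x → x* = 44.4941.
Gap = |40.3185 − 44.4941| = 4.1756.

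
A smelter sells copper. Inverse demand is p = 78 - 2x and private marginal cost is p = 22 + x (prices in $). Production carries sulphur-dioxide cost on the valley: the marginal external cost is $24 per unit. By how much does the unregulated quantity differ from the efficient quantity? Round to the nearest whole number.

8 units

Market equilibrium (private): 22 + x = 78 - 2x → x_m = 18.6667.
Social marginal cost = private MC + MEC = 46 + x.
Set SMC = demand: 46 + x = 78 - 2x → x* = 10.6667.
Gap = |18.6667 − 10.6667| = 8.0000.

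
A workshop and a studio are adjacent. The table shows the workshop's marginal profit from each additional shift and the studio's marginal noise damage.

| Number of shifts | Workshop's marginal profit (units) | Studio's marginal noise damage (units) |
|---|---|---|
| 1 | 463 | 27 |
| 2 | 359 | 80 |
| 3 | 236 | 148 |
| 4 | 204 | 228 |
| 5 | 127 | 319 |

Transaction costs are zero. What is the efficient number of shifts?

Bargaining reaches the level where marginal profit last exceeds marginal noise damage.
That holds through level 3 (236 ≥ 148) but not at 4 (204 < 228).

3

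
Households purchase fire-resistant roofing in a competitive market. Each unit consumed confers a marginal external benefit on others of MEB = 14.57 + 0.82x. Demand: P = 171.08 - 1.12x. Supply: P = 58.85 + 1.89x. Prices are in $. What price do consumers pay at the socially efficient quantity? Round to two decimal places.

P = $106.23

Social marginal benefit = demand + MEB = 185.65 - 0.30x.
Set SMB = MC: 185.65 - 0.30x = 58.85 + 1.89x → x* = 57.8995.
Consumer price on the demand curve at x*: 171.08 − 1.12×57.8995 = 106.2326.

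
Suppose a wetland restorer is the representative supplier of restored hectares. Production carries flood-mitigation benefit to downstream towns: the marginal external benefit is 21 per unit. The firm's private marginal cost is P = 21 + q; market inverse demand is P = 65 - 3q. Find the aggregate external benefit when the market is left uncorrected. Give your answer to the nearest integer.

Market equilibrium (private): 21 + q = 65 - 3q → q_m = 11.0000.
Total external benefit = MEB × q_m = 21 × 11.0000 = 231.0000.

231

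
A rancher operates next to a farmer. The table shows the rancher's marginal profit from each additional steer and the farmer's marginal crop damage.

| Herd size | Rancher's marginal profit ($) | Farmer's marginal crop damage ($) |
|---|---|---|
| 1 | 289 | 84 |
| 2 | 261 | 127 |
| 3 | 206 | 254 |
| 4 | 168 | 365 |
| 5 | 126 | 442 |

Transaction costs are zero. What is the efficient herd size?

2

Bargaining reaches the level where marginal profit last exceeds marginal crop damage.
That holds through level 2 (261 ≥ 127) but not at 3 (206 < 254).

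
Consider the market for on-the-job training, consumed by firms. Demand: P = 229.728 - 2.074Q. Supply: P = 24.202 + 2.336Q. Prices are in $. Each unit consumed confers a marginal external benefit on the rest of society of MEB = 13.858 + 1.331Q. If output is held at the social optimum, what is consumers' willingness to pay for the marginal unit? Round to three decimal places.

Social marginal benefit = demand + MEB = 243.586 - 0.743Q.
Set SMB = MC: 243.586 - 0.743Q = 24.202 + 2.336Q → Q* = 71.2517.
Consumer price on the demand curve at Q*: 229.728 − 2.074×71.2517 = 81.9520.

P = $81.952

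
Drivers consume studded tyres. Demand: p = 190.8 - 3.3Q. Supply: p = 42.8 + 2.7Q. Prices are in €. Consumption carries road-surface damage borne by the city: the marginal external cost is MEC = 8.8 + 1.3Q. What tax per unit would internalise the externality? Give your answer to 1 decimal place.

Social marginal benefit = demand − MEC = 182.0 - 4.6Q.
Set SMB = MC: 182.0 - 4.6Q = 42.8 + 2.7Q → Q* = 19.0685.
The Pigouvian tax equals MEC at Q*: 8.8 + 1.3×19.0685 = 33.5891.

tax = €33.6 per unit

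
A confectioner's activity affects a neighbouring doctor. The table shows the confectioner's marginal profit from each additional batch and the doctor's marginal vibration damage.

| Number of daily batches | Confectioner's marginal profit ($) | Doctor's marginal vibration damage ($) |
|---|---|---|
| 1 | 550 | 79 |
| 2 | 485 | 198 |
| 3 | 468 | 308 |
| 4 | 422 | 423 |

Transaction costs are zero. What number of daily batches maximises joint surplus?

Bargaining reaches the level where marginal profit last exceeds marginal vibration damage.
That holds through level 3 (468 ≥ 308) but not at 4 (422 < 423).

3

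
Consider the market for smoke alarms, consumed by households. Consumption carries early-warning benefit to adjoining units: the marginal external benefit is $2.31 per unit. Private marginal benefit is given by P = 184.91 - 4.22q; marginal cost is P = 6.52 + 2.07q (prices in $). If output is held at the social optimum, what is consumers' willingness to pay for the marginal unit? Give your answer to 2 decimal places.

Social marginal benefit = demand + MEB = 187.22 - 4.22q.
Set SMB = MC: 187.22 - 4.22q = 6.52 + 2.07q → q* = 28.7281.
Consumer price on the demand curve at q*: 184.91 − 4.22×28.7281 = 63.6774.

P = $63.68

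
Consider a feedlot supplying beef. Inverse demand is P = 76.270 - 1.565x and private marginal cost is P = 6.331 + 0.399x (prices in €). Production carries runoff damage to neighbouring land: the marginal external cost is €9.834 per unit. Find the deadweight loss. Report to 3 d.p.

Market equilibrium (private): 6.331 + 0.399x = 76.270 - 1.565x → x_m = 35.6105.
Social marginal cost = private MC + MEC = 16.165 + 0.399x.
Set SMC = demand: 16.165 + 0.399x = 76.270 - 1.565x → x* = 30.6034.
Height of the DWL triangle at x_m is SMC(x_m) − demand(x_m) = MEC(x_m) = 9.8340.
DWL = ½ × 5.0071 × 9.8340 = 24.6199.

DWL = €24.620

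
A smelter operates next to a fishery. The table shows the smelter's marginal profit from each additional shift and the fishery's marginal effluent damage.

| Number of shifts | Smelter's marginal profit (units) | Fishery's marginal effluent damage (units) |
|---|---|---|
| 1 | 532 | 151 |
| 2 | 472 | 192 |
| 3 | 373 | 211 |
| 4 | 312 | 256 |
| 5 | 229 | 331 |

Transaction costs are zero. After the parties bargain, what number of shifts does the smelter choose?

4

Bargaining reaches the level where marginal profit last exceeds marginal effluent damage.
That holds through level 4 (312 ≥ 256) but not at 5 (229 < 331).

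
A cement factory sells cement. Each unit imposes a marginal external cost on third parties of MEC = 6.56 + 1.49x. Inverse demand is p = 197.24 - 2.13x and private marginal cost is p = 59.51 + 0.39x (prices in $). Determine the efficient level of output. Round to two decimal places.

x* = 32.71

Social marginal cost = private MC + MEC = 66.07 + 1.88x.
Set SMC = demand: 66.07 + 1.88x = 197.24 - 2.13x → x* = 32.7107.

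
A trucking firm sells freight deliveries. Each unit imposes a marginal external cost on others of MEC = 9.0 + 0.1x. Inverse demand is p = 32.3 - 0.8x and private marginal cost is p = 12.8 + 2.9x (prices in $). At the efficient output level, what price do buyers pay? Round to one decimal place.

P = $30.1

Social marginal cost = private MC + MEC = 21.8 + 3.0x.
Set SMC = demand: 21.8 + 3.0x = 32.3 - 0.8x → x* = 2.7632.
Consumer price on the demand curve at x*: 32.3 − 0.8×2.7632 = 30.0894.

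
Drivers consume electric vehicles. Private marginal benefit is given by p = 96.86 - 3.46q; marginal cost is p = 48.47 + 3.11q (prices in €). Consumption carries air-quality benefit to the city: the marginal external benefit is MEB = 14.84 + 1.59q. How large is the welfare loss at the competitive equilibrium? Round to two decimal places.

DWL = €70.78

Market equilibrium (private): 48.47 + 3.11q = 96.86 - 3.46q → q_m = 7.3653.
Social marginal benefit = demand + MEB = 111.70 - 1.87q.
Set SMB = MC: 111.70 - 1.87q = 48.47 + 3.11q → q* = 12.6968.
The welfare-loss triangle has base |q_m − q*| and height MEB(q_m) (the vertical gap between SMB and MC is zero at q* and MEB at q_m).
DWL = ½ × 5.3315 × 26.5508 = 70.7778.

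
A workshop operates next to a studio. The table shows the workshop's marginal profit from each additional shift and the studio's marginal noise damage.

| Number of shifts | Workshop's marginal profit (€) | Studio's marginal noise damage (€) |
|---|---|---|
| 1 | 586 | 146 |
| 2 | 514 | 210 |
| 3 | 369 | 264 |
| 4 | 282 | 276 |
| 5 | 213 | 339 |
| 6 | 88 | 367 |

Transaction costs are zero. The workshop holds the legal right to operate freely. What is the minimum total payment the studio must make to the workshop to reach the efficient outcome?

Left alone the workshop would choose level 6 (marginal profit stays positive).
Efficient level: k* = 4 (marginal profit ≥ marginal noise damage through 4).
The studio must at least cover the workshop's forgone profit from cutting 6→4: 213 + 88 = 301.

€301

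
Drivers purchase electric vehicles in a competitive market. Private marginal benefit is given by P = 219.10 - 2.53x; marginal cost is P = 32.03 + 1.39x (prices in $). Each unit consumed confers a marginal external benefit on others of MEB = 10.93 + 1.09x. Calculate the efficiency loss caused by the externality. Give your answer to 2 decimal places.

Market equilibrium (private): 32.03 + 1.39x = 219.10 - 2.53x → x_m = 47.7219.
Social marginal benefit = demand + MEB = 230.03 - 1.44x.
Set SMB = MC: 230.03 - 1.44x = 32.03 + 1.39x → x* = 69.9647.
The loss is the area between SMB and MC from x* to x_m; with linear curves that's a triangle of height MEB(x_m).
DWL = ½ × 22.2428 × 62.9469 = 700.0577.

DWL = $700.06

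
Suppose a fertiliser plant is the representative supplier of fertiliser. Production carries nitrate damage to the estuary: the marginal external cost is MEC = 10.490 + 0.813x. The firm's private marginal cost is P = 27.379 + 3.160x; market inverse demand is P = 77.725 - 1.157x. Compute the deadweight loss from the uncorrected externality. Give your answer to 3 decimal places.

Market equilibrium (private): 27.379 + 3.160x = 77.725 - 1.157x → x_m = 11.6623.
Social marginal cost = private MC + MEC = 37.869 + 3.973x.
Set SMC = demand: 37.869 + 3.973x = 77.725 - 1.157x → x* = 7.7692.
The loss is the area between SMC and demand from x* to x_m; with linear curves that's a triangle of height MEC(x_m).
DWL = ½ × 3.8931 × 19.9714 = 38.8753.

DWL = 38.875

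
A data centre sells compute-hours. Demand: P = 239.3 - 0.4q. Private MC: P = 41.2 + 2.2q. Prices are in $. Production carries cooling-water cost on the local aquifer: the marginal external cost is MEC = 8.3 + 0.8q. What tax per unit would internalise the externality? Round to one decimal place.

Social marginal cost = private MC + MEC = 49.5 + 3.0q.
Set SMC = demand: 49.5 + 3.0q = 239.3 - 0.4q → q* = 55.8235.
The Pigouvian tax equals MEC at q*: 8.3 + 0.8×55.8235 = 52.9588.

tax = $53.0 per unit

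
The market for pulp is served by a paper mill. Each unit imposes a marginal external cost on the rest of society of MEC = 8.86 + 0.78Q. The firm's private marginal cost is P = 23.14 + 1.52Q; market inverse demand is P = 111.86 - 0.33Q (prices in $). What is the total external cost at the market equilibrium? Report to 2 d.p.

Market equilibrium (private): 23.14 + 1.52Q = 111.86 - 0.33Q → Q_m = 47.9568.
Total external cost = ∫₀^{Q_m} (8.86 + 0.78Q) dQ = 8.86×47.9568 + ½×0.78×47.9568² = 1321.8406.

$1321.84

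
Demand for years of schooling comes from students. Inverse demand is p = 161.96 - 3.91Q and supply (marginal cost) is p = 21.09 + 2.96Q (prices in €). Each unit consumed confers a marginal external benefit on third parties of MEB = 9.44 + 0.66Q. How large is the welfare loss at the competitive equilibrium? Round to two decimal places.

Market equilibrium (private): 21.09 + 2.96Q = 161.96 - 3.91Q → Q_m = 20.5051.
Social marginal benefit = demand + MEB = 171.40 - 3.25Q.
Set SMB = MC: 171.40 - 3.25Q = 21.09 + 2.96Q → Q* = 24.2045.
Height of the DWL triangle at Q_m is SMB(Q_m) − MC(Q_m) = MEB(Q_m) = 22.9734.
DWL = ½ × 3.6994 × 22.9734 = 42.4939.

DWL = €42.49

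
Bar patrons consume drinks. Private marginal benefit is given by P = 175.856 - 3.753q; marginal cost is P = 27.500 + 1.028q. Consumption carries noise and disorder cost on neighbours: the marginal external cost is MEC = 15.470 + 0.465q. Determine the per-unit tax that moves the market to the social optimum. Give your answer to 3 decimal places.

tax = 27.249 per unit

Social marginal benefit = demand − MEC = 160.386 - 4.218q.
Set SMB = MC: 160.386 - 4.218q = 27.500 + 1.028q → q* = 25.3309.
The Pigouvian tax equals MEC at q*: 15.470 + 0.465×25.3309 = 27.2489.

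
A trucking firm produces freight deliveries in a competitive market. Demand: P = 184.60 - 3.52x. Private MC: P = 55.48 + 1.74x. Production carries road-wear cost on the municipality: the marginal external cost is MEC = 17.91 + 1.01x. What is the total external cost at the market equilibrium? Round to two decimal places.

743.95

Market equilibrium (private): 55.48 + 1.74x = 184.60 - 3.52x → x_m = 24.5475.
Total external cost = ∫₀^{x_m} (17.91 + 1.01x) dx = 17.91×24.5475 + ½×1.01×24.5475² = 743.9485.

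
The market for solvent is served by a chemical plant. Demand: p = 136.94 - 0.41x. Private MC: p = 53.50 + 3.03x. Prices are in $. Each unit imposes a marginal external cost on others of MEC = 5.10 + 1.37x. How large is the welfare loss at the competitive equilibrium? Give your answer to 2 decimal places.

Market equilibrium (private): 53.50 + 3.03x = 136.94 - 0.41x → x_m = 24.2558.
Social marginal cost = private MC + MEC = 58.60 + 4.40x.
Set SMC = demand: 58.60 + 4.40x = 136.94 - 0.41x → x* = 16.2869.
Height of the DWL triangle at x_m is SMC(x_m) − demand(x_m) = MEC(x_m) = 38.3305.
DWL = ½ × 7.9689 × 38.3305 = 152.7260.

DWL = $152.73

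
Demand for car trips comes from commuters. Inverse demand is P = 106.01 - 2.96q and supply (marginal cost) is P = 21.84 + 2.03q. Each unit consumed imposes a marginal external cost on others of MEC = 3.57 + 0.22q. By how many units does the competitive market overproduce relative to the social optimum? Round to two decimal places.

1.40 units

Market equilibrium (private): 21.84 + 2.03q = 106.01 - 2.96q → q_m = 16.8677.
Social marginal benefit = demand − MEC = 102.44 - 3.18q.
Set SMB = MC: 102.44 - 3.18q = 21.84 + 2.03q → q* = 15.4702.
Gap = |16.8677 − 15.4702| = 1.3975.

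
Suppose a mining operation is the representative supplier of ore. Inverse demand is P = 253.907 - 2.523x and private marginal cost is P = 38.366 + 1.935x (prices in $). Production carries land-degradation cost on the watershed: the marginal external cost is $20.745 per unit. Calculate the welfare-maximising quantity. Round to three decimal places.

Social marginal cost = private MC + MEC = 59.111 + 1.935x.
Set SMC = demand: 59.111 + 1.935x = 253.907 - 2.523x → x* = 43.6958.

x* = 43.696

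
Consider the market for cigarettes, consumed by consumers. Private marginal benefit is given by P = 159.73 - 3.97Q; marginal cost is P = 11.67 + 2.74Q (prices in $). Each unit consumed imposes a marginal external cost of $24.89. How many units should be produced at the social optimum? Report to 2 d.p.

Q* = 18.36

Social marginal benefit = demand − MEC = 134.84 - 3.97Q.
Set SMB = MC: 134.84 - 3.97Q = 11.67 + 2.74Q → Q* = 18.3562.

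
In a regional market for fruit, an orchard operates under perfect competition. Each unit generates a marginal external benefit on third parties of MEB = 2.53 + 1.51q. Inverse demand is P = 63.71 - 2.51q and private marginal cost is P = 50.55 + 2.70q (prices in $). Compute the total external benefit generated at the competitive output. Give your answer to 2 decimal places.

Market equilibrium (private): 50.55 + 2.70q = 63.71 - 2.51q → q_m = 2.5259.
Total external benefit = ∫₀^{q_m} (2.53 + 1.51q) dq = 2.53×2.5259 + ½×1.51×2.5259² = 11.2076.

$11.21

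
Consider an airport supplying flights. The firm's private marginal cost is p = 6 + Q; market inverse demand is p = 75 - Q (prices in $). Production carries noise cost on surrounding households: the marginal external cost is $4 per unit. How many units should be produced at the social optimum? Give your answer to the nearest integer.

Q* = 33

Social marginal cost = private MC + MEC = 10 + Q.
Set SMC = demand: 10 + Q = 75 - Q → Q* = 32.5000.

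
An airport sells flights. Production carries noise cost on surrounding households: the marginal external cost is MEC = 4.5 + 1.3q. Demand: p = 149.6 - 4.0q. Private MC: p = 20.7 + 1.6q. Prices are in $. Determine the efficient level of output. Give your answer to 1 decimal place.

Social marginal cost = private MC + MEC = 25.2 + 2.9q.
Set SMC = demand: 25.2 + 2.9q = 149.6 - 4.0q → q* = 18.0290.

q* = 18.0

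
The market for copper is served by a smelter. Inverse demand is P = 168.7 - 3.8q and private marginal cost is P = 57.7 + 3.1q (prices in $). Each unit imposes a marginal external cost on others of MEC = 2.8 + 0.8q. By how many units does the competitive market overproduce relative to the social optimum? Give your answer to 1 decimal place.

2.0 units

Market equilibrium (private): 57.7 + 3.1q = 168.7 - 3.8q → q_m = 16.0870.
Social marginal cost = private MC + MEC = 60.5 + 3.9q.
Set SMC = demand: 60.5 + 3.9q = 168.7 - 3.8q → q* = 14.0519.
Gap = |16.0870 − 14.0519| = 2.0351.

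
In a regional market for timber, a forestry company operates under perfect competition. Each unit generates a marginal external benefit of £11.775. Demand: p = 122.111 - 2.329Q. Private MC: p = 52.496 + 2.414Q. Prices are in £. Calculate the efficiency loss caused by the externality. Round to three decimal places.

DWL = £14.616

Market equilibrium (private): 52.496 + 2.414Q = 122.111 - 2.329Q → Q_m = 14.6774.
Social marginal cost = private MC − MEB = 40.721 + 2.414Q.
Set SMC = demand: 40.721 + 2.414Q = 122.111 - 2.329Q → Q* = 17.1600.
The welfare-loss triangle has base |Q_m − Q*| and height MEB(Q_m) (the vertical gap between SMC and demand is zero at Q* and MEB at Q_m).
DWL = ½ × 2.4826 × 11.7750 = 14.6163.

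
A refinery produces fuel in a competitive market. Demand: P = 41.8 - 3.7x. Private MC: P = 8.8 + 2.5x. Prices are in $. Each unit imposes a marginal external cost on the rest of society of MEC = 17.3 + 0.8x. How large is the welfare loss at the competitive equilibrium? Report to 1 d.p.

DWL = $33.2

Market equilibrium (private): 8.8 + 2.5x = 41.8 - 3.7x → x_m = 5.3226.
Social marginal cost = private MC + MEC = 26.1 + 3.3x.
Set SMC = demand: 26.1 + 3.3x = 41.8 - 3.7x → x* = 2.2429.
Between x* and x_m the wedge SMC − demand runs linearly from 0 to MEC(x_m), so the loss is a triangle.
DWL = ½ × 3.0797 × 21.5581 = 33.1962.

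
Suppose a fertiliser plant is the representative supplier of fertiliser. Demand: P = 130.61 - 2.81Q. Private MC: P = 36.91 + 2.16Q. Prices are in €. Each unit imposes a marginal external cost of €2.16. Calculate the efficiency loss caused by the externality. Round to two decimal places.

DWL = €0.47

Market equilibrium (private): 36.91 + 2.16Q = 130.61 - 2.81Q → Q_m = 18.8531.
Social marginal cost = private MC + MEC = 39.07 + 2.16Q.
Set SMC = demand: 39.07 + 2.16Q = 130.61 - 2.81Q → Q* = 18.4185.
Height of the DWL triangle at Q_m is SMC(Q_m) − demand(Q_m) = MEC(Q_m) = 2.1600.
DWL = ½ × 0.4346 × 2.1600 = 0.4694.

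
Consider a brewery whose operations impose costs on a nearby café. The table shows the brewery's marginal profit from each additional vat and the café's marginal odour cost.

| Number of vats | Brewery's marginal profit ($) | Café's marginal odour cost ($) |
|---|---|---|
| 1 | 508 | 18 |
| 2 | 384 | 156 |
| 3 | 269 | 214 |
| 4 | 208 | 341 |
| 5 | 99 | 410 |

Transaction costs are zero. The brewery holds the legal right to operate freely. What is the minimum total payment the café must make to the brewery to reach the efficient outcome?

$307

Left alone the brewery would choose level 5 (marginal profit stays positive).
Efficient level: k* = 3 (marginal profit ≥ marginal odour cost through 3).
The café must at least cover the brewery's forgone profit from cutting 5→3: 208 + 99 = 307.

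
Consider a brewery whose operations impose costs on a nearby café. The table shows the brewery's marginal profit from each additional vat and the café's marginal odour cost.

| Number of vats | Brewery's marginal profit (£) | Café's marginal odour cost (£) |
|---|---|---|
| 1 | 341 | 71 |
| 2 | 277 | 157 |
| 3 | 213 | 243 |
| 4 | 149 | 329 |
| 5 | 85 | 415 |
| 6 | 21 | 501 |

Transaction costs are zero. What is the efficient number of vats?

Bargaining reaches the level where marginal profit last exceeds marginal odour cost.
That holds through level 2 (277 ≥ 157) but not at 3 (213 < 243).

2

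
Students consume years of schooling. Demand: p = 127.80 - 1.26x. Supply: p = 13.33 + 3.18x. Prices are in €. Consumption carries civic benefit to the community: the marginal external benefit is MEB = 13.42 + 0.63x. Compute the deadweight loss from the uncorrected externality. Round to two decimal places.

Market equilibrium (private): 13.33 + 3.18x = 127.80 - 1.26x → x_m = 25.7815.
Social marginal benefit = demand + MEB = 141.22 - 0.63x.
Set SMB = MC: 141.22 - 0.63x = 13.33 + 3.18x → x* = 33.5669.
Between x* and x_m the wedge SMB − MC runs linearly from 0 to MEB(x_m), so the loss is a triangle.
DWL = ½ × 7.7854 × 29.6624 = 115.4668.

DWL = €115.47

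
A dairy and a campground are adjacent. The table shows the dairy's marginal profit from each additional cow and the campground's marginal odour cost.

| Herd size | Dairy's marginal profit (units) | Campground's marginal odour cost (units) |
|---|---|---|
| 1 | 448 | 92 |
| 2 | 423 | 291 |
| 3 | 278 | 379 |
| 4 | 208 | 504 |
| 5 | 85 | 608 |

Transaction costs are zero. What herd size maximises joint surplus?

2

Bargaining reaches the level where marginal profit last exceeds marginal odour cost.
That holds through level 2 (423 ≥ 291) but not at 3 (278 < 379).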